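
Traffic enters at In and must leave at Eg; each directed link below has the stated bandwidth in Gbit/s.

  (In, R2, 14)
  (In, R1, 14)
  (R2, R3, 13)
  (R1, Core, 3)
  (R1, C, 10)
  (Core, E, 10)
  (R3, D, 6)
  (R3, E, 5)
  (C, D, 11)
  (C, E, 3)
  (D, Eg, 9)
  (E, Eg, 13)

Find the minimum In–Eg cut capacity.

20

Augment In→R2→R3→D→Eg: bottleneck 6, flow now 6.
Augment In→R2→R3→E→Eg: bottleneck 5, flow now 11.
Augment In→R1→Core→E→Eg: bottleneck 3, flow now 14.
Augment In→R1→C→D→Eg: bottleneck 3, flow now 17.
Augment In→R1→C→E→Eg: bottleneck 3, flow now 20.
No augmenting path remains; maximum flow = 20.
By max-flow min-cut, the minimum cut capacity equals the max flow.
In the residual graph, reachable from In: {In, R2, R1, R3, C, D}.
Min-cut edges: R1→Core (3), R3→E (5), C→E (3), D→Eg (9); capacity 3 + 5 + 3 + 9 = 20.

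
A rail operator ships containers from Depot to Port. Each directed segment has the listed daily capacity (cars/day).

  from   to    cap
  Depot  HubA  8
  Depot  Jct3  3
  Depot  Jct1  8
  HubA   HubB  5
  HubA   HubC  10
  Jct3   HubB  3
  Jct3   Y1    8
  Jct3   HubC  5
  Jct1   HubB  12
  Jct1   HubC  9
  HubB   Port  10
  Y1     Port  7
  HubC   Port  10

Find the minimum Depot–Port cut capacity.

19

Augment Depot→HubA→HubB→Port: bottleneck 5, flow now 5.
Augment Depot→HubA→HubC→Port: bottleneck 3, flow now 8.
Augment Depot→Jct3→HubB→Port: bottleneck 3, flow now 11.
Augment Depot→Jct1→HubB→Port: bottleneck 2, flow now 13.
Augment Depot→Jct1→HubC→Port: bottleneck 6, flow now 19.
No augmenting path remains; maximum flow = 19.
By max-flow min-cut, the minimum cut capacity equals the max flow.
In the residual graph, reachable from Depot: {Depot}.
Min-cut edges: Depot→HubA (8), Depot→Jct3 (3), Depot→Jct1 (8); capacity 8 + 3 + 8 = 19.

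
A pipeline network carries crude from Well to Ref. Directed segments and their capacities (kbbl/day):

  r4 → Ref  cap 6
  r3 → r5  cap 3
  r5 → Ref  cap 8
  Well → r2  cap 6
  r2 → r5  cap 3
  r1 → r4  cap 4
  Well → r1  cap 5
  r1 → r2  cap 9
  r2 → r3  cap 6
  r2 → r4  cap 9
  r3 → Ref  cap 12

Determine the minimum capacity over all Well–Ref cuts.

11

Augment Well→r1→r4→Ref: bottleneck 4, flow now 4.
Augment Well→r2→r3→Ref: bottleneck 6, flow now 10.
Augment Well→r1→r2→r4→Ref: bottleneck 1, flow now 11.
No augmenting path remains; maximum flow = 11.
By max-flow min-cut, the minimum cut capacity equals the max flow.
In the residual graph, reachable from Well: {Well}.
Min-cut edges: Well→r1 (5), Well→r2 (6); capacity 5 + 6 = 11.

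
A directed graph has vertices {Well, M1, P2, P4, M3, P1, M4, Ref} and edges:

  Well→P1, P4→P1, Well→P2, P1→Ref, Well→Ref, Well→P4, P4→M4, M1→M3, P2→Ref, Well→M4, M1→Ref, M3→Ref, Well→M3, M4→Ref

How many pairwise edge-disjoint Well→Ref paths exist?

5

Assign every edge capacity 1; by Menger, the answer equals the max flow.
Path Well→Ref (+1); total 1.
Path Well→P2→Ref (+1); total 2.
Path Well→M3→Ref (+1); total 3.
Path Well→P1→Ref (+1); total 4.
Path Well→M4→Ref (+1); total 5.
No residual Well→Ref path; max flow = 5.
Certifying cut of size 5: {M4→Ref, P1→Ref, Well→M3, Well→P2, Well→Ref}.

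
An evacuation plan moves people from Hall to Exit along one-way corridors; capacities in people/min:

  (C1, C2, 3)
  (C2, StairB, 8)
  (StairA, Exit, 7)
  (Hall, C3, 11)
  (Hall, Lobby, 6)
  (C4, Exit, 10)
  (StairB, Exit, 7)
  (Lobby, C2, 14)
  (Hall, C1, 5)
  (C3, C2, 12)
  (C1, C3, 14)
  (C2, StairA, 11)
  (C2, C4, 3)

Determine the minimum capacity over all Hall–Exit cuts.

17

Augment Hall→Lobby→C2→StairB→Exit: bottleneck 6, flow now 6.
Augment Hall→C3→C2→StairB→Exit: bottleneck 1, flow now 7.
Augment Hall→C3→C2→C4→Exit: bottleneck 3, flow now 10.
Augment Hall→C3→C2→StairA→Exit: bottleneck 7, flow now 17.
No augmenting path remains; maximum flow = 17.
By max-flow min-cut, the minimum cut capacity equals the max flow.
In the residual graph, reachable from Hall: {Hall, Lobby, C3, C1, C2, StairB, StairA}.
Min-cut edges: C2→C4 (3), StairB→Exit (7), StairA→Exit (7); capacity 3 + 7 + 7 = 17.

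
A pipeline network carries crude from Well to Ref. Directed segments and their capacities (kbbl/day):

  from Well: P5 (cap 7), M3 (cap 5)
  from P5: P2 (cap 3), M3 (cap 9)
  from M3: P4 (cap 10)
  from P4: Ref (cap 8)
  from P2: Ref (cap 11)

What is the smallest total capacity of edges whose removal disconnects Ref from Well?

11

Augment Well→P5→P2→Ref: bottleneck 3, flow now 3.
Augment Well→M3→P4→Ref: bottleneck 5, flow now 8.
Augment Well→P5→M3→P4→Ref: bottleneck 3, flow now 11.
No augmenting path remains; maximum flow = 11.
By max-flow min-cut, the minimum cut capacity equals the max flow.
In the residual graph, reachable from Well: {Well, P5, M3, P4}.
Min-cut edges: P5→P2 (3), P4→Ref (8); capacity 3 + 8 = 11.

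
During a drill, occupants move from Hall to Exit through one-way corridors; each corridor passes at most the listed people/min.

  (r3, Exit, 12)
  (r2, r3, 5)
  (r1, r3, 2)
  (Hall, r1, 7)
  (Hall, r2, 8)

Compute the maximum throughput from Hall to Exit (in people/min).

Augment Hall→r1→r3→Exit: bottleneck 2, flow now 2.
Augment Hall→r2→r3→Exit: bottleneck 5, flow now 7.
No augmenting path remains; maximum flow = 7.
In the residual graph, reachable from Hall: {Hall, r1, r2}.
Min-cut edges: r1→r3 (2), r2→r3 (5); capacity 2 + 5 = 7.
This cut is saturated, so no flow can exceed 7.

7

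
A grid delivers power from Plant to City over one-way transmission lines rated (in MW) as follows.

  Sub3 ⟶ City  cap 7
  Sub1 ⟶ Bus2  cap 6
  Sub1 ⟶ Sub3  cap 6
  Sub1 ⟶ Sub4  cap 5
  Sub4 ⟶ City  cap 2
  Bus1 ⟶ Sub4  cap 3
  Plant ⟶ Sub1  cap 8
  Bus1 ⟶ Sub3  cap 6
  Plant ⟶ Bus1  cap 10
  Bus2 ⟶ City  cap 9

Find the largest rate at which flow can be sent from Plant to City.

15

Augment Plant→Bus1→Sub4→City: bottleneck 2, flow now 2.
Augment Plant→Bus1→Sub3→City: bottleneck 6, flow now 8.
Augment Plant→Sub1→Bus2→City: bottleneck 6, flow now 14.
Augment Plant→Sub1→Sub3→City: bottleneck 1, flow now 15.
No augmenting path remains; maximum flow = 15.
In the residual graph, reachable from Plant: {Plant, Bus1, Sub1, Sub4, Sub3}.
Min-cut edges: Sub1→Bus2 (6), Sub4→City (2), Sub3→City (7); capacity 6 + 2 + 7 = 15.
This cut is saturated, so no flow can exceed 15.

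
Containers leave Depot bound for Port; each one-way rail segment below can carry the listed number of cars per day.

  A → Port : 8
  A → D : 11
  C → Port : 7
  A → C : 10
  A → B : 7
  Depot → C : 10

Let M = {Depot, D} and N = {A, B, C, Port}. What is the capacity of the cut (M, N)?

10

Edges leaving {Depot, D}: Depot→C (10).
Cut capacity = 10 = 10.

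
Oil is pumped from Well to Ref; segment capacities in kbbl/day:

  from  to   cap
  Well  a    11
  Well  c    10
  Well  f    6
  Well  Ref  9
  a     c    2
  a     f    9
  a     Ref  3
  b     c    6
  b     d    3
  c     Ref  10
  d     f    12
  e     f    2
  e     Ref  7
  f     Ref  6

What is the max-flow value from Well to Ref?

Augment Well→Ref: bottleneck 9, flow now 9.
Augment Well→a→Ref: bottleneck 3, flow now 12.
Augment Well→c→Ref: bottleneck 10, flow now 22.
Augment Well→f→Ref: bottleneck 6, flow now 28.
No augmenting path remains; maximum flow = 28.
In the residual graph, reachable from Well: {Well, a, c, f}.
Min-cut edges: Well→Ref (9), a→Ref (3), c→Ref (10), f→Ref (6); capacity 9 + 3 + 10 + 6 = 28.
This cut is saturated, so no flow can exceed 28.

28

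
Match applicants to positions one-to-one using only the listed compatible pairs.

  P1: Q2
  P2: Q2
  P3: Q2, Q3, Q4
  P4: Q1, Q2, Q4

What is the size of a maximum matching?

Unit-capacity flow: source→left, listed edges, right→sink; max matching = max flow.
Augmenting path P1→Q2 (+1); matched 1.
Augmenting path P3→Q3 (+1); matched 2.
Augmenting path P4→Q1 (+1); matched 3.
No augmenting path remains; maximum matching = 3.
König certificate: {P3, P4, Q2} is a vertex cover of size 3 (every listed pair touches it), so no matching can be larger.

3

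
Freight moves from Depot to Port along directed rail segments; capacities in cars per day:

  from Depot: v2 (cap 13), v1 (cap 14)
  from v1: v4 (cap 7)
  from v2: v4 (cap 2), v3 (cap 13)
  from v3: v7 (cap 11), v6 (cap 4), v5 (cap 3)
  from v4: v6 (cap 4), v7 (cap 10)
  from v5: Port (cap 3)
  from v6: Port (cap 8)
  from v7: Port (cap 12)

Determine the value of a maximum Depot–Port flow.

Augment Depot→v1→v4→v6→Port: bottleneck 4, flow now 4.
Augment Depot→v1→v4→v7→Port: bottleneck 3, flow now 7.
Augment Depot→v2→v3→v5→Port: bottleneck 3, flow now 10.
Augment Depot→v2→v3→v6→Port: bottleneck 4, flow now 14.
Augment Depot→v2→v3→v7→Port: bottleneck 6, flow now 20.
No augmenting path remains; maximum flow = 20.
In the residual graph, reachable from Depot: {Depot, v1}.
Min-cut edges: Depot→v2 (13), v1→v4 (7); capacity 13 + 7 = 20.
This cut is saturated, so no flow can exceed 20.

20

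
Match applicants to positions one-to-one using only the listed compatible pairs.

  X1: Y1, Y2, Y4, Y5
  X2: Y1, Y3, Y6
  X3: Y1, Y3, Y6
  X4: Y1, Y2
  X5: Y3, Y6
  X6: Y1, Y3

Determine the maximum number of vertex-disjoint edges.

Unit-capacity flow: source→left, listed edges, right→sink; max matching = max flow.
Augmenting path X1→Y1 (+1); matched 1.
Augmenting path X2→Y3 (+1); matched 2.
Augmenting path X3→Y6 (+1); matched 3.
Augmenting path X4→Y2 (+1); matched 4.
Augmenting path X6→Y1→X1→Y4 (+1); matched 5.
No augmenting path remains; maximum matching = 5.
König certificate: {X1, X4, Y1, Y3, Y6} is a vertex cover of size 5 (every listed pair touches it), so no matching can be larger.

5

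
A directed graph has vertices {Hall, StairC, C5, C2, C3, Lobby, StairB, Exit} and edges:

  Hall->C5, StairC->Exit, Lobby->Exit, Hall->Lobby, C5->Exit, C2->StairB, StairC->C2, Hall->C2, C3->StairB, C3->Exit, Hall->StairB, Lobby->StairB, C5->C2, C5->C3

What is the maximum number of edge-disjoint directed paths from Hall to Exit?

Assign every edge capacity 1; by Menger, the answer equals the max flow.
Path Hall→C5→Exit (+1); total 1.
Path Hall→Lobby→Exit (+1); total 2.
No residual Hall→Exit path; max flow = 2.
Certifying cut of size 2: {Hall→C5, Hall→Lobby}.

2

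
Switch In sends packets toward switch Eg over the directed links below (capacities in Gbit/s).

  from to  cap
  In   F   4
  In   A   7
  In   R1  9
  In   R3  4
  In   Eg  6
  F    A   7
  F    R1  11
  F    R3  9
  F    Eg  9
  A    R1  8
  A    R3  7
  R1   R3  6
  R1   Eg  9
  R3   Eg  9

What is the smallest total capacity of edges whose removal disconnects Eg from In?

Augment In→Eg: bottleneck 6, flow now 6.
Augment In→F→Eg: bottleneck 4, flow now 10.
Augment In→R1→Eg: bottleneck 9, flow now 19.
Augment In→R3→Eg: bottleneck 4, flow now 23.
Augment In→A→R3→Eg: bottleneck 5, flow now 28.
No augmenting path remains; maximum flow = 28.
By max-flow min-cut, the minimum cut capacity equals the max flow.
In the residual graph, reachable from In: {In, A, R1, R3}.
Min-cut edges: In→F (4), In→Eg (6), R1→Eg (9), R3→Eg (9); capacity 4 + 6 + 9 + 9 = 28.

28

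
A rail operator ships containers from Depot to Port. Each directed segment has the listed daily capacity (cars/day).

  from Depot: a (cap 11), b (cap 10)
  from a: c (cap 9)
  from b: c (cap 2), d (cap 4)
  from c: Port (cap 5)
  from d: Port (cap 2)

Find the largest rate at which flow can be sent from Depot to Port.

7

Augment Depot→a→c→Port: bottleneck 5, flow now 5.
Augment Depot→b→d→Port: bottleneck 2, flow now 7.
No augmenting path remains; maximum flow = 7.
In the residual graph, reachable from Depot: {Depot, a, b, c, d}.
Min-cut edges: c→Port (5), d→Port (2); capacity 5 + 2 = 7.
This cut is saturated, so no flow can exceed 7.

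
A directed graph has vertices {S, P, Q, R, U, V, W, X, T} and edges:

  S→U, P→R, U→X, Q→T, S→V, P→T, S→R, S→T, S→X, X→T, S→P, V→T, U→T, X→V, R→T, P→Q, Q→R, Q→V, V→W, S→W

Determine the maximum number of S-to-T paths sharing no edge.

Assign every edge capacity 1; by Menger, the answer equals the max flow.
Path S→T (+1); total 1.
Path S→P→T (+1); total 2.
Path S→R→T (+1); total 3.
Path S→U→T (+1); total 4.
Path S→V→T (+1); total 5.
Path S→X→T (+1); total 6.
No residual S→T path; max flow = 6.
Certifying cut of size 6: {S→P, S→R, S→T, S→U, S→V, S→X}.

6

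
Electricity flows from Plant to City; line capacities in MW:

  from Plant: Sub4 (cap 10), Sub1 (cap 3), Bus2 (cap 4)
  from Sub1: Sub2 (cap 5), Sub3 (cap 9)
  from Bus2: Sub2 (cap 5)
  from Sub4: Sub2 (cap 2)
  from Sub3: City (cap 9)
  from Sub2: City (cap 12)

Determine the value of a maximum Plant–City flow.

9

Augment Plant→Sub1→Sub3→City: bottleneck 3, flow now 3.
Augment Plant→Bus2→Sub2→City: bottleneck 4, flow now 7.
Augment Plant→Sub4→Sub2→City: bottleneck 2, flow now 9.
No augmenting path remains; maximum flow = 9.
In the residual graph, reachable from Plant: {Plant, Sub4}.
Min-cut edges: Plant→Sub1 (3), Plant→Bus2 (4), Sub4→Sub2 (2); capacity 3 + 4 + 2 = 9.
This cut is saturated, so no flow can exceed 9.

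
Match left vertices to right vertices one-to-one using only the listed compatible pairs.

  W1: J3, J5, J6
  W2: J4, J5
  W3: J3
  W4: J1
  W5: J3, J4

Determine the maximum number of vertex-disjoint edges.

5

Unit-capacity flow: source→left, listed edges, right→sink; max matching = max flow.
Augmenting path W1→J3 (+1); matched 1.
Augmenting path W2→J4 (+1); matched 2.
Augmenting path W4→J1 (+1); matched 3.
Augmenting path W3→J3→W1→J5 (+1); matched 4.
Augmenting path W5→J4→W2→J5→W1→J6 (+1); matched 5.
No augmenting path remains; maximum matching = 5.
König certificate: {W1, W2, W3, W4, W5} is a vertex cover of size 5 (every listed pair touches it), so no matching can be larger.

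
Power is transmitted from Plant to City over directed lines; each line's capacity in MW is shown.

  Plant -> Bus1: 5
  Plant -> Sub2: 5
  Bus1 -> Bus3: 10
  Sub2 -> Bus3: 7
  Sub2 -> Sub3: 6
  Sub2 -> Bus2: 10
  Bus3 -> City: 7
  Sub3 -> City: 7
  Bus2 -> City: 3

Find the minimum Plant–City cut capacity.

Augment Plant→Bus1→Bus3→City: bottleneck 5, flow now 5.
Augment Plant→Sub2→Bus3→City: bottleneck 2, flow now 7.
Augment Plant→Sub2→Sub3→City: bottleneck 3, flow now 10.
No augmenting path remains; maximum flow = 10.
By max-flow min-cut, the minimum cut capacity equals the max flow.
In the residual graph, reachable from Plant: {Plant}.
Min-cut edges: Plant→Bus1 (5), Plant→Sub2 (5); capacity 5 + 5 = 10.

10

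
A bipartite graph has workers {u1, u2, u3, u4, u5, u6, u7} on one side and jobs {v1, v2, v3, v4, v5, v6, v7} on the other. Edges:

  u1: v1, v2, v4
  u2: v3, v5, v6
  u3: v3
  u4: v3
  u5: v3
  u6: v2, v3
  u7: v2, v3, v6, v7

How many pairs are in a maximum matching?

Unit-capacity flow: source→left, listed edges, right→sink; max matching = max flow.
Augmenting path u1→v1 (+1); matched 1.
Augmenting path u2→v3 (+1); matched 2.
Augmenting path u6→v2 (+1); matched 3.
Augmenting path u7→v6 (+1); matched 4.
Augmenting path u3→v3→u2→v5 (+1); matched 5.
No augmenting path remains; maximum matching = 5.
König certificate: {u1, u2, u6, u7, v3} is a vertex cover of size 5 (every listed pair touches it), so no matching can be larger.

5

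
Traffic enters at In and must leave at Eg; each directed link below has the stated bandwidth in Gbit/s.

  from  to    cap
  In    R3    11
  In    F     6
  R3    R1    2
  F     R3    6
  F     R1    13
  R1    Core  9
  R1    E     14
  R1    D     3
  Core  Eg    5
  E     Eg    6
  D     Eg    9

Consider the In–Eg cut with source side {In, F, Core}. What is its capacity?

35

Edges leaving {In, F, Core}: In→R3 (11), F→R3 (6), F→R1 (13), Core→Eg (5).
Cut capacity = 11 + 6 + 13 + 5 = 35.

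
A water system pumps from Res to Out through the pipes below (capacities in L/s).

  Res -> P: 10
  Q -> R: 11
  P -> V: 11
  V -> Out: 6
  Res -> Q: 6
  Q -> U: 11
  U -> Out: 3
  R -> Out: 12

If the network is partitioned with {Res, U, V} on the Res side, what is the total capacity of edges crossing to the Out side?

25

Edges leaving {Res, U, V}: Res→P (10), Res→Q (6), U→Out (3), V→Out (6).
Cut capacity = 10 + 6 + 3 + 6 = 25.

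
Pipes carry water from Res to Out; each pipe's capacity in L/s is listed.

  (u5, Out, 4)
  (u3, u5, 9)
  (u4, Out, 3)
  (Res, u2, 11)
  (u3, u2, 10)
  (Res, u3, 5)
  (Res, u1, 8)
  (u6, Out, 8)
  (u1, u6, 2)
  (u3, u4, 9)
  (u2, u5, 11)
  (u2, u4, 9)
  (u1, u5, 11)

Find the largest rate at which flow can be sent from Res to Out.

9

Augment Res→u1→u5→Out: bottleneck 4, flow now 4.
Augment Res→u1→u6→Out: bottleneck 2, flow now 6.
Augment Res→u2→u4→Out: bottleneck 3, flow now 9.
No augmenting path remains; maximum flow = 9.
In the residual graph, reachable from Res: {Res, u1, u2, u3, u4, u5}.
Min-cut edges: u1→u6 (2), u4→Out (3), u5→Out (4); capacity 2 + 3 + 4 = 9.
This cut is saturated, so no flow can exceed 9.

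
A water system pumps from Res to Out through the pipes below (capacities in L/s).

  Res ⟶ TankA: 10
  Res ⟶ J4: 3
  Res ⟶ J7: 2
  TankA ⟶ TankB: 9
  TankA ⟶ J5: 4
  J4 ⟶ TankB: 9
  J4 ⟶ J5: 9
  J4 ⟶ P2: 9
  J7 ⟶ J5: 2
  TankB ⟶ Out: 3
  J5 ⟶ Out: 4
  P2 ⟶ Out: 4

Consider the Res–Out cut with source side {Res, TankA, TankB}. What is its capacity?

12

Edges leaving {Res, TankA, TankB}: Res→J4 (3), Res→J7 (2), TankA→J5 (4), TankB→Out (3).
Cut capacity = 3 + 2 + 4 + 3 = 12.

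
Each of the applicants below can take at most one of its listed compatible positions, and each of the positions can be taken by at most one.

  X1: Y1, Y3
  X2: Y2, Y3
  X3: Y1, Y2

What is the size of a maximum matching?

3

Unit-capacity flow: source→left, listed edges, right→sink; max matching = max flow.
Augmenting path X1→Y1 (+1); matched 1.
Augmenting path X2→Y2 (+1); matched 2.
Augmenting path X3→Y1→X1→Y3 (+1); matched 3.
No augmenting path remains; maximum matching = 3.
König certificate: {X1, X2, X3} is a vertex cover of size 3 (every listed pair touches it), so no matching can be larger.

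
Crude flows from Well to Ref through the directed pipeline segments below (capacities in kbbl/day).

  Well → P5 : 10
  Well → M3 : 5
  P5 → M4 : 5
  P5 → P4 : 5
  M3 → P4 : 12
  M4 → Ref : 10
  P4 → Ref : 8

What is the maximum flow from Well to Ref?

Augment Well→P5→M4→Ref: bottleneck 5, flow now 5.
Augment Well→P5→P4→Ref: bottleneck 5, flow now 10.
Augment Well→M3→P4→Ref: bottleneck 3, flow now 13.
No augmenting path remains; maximum flow = 13.
In the residual graph, reachable from Well: {Well, P5, M3, P4}.
Min-cut edges: P5→M4 (5), P4→Ref (8); capacity 5 + 8 = 13.
This cut is saturated, so no flow can exceed 13.

13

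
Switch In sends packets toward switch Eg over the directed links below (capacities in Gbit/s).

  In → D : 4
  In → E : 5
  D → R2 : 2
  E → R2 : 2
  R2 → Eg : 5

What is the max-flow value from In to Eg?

Augment In→D→R2→Eg: bottleneck 2, flow now 2.
Augment In→E→R2→Eg: bottleneck 2, flow now 4.
No augmenting path remains; maximum flow = 4.
In the residual graph, reachable from In: {In, D, E}.
Min-cut edges: D→R2 (2), E→R2 (2); capacity 2 + 2 = 4.
This cut is saturated, so no flow can exceed 4.

4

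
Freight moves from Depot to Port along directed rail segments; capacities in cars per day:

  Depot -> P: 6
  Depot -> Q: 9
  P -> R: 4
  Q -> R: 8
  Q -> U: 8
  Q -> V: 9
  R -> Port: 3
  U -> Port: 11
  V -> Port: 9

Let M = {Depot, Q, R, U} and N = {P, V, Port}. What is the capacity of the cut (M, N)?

29

Edges leaving {Depot, Q, R, U}: Depot→P (6), Q→V (9), R→Port (3), U→Port (11).
Cut capacity = 6 + 9 + 3 + 11 = 29.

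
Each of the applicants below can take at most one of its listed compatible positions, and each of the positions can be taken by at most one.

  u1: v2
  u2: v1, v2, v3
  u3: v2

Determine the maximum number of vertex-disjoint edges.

Unit-capacity flow: source→left, listed edges, right→sink; max matching = max flow.
Augmenting path u1→v2 (+1); matched 1.
Augmenting path u2→v1 (+1); matched 2.
No augmenting path remains; maximum matching = 2.
König certificate: {u2, v2} is a vertex cover of size 2 (every listed pair touches it), so no matching can be larger.

2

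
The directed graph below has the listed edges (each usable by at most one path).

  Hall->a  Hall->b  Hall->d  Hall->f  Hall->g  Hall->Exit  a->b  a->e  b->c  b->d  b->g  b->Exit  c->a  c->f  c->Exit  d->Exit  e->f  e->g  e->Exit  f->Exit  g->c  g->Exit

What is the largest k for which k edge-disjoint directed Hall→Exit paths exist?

Assign every edge capacity 1; by Menger, the answer equals the max flow.
Path Hall→Exit (+1); total 1.
Path Hall→b→Exit (+1); total 2.
Path Hall→d→Exit (+1); total 3.
Path Hall→f→Exit (+1); total 4.
Path Hall→g→Exit (+1); total 5.
Path Hall→a→e→Exit (+1); total 6.
No residual Hall→Exit path; max flow = 6.
Certifying cut of size 6: {Hall→Exit, Hall→a, Hall→b, Hall→d, Hall→f, Hall→g}.

6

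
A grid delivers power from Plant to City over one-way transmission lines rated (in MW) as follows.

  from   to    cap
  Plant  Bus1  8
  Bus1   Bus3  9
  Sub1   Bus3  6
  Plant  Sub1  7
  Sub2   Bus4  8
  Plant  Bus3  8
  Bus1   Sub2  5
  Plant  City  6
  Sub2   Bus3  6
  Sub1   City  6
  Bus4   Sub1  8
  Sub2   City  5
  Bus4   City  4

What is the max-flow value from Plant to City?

Augment Plant→City: bottleneck 6, flow now 6.
Augment Plant→Sub1→City: bottleneck 6, flow now 12.
Augment Plant→Bus1→Sub2→City: bottleneck 5, flow now 17.
No augmenting path remains; maximum flow = 17.
In the residual graph, reachable from Plant: {Plant, Bus1, Sub1, Bus3}.
Min-cut edges: Plant→City (6), Bus1→Sub2 (5), Sub1→City (6); capacity 6 + 5 + 6 = 17.
This cut is saturated, so no flow can exceed 17.

17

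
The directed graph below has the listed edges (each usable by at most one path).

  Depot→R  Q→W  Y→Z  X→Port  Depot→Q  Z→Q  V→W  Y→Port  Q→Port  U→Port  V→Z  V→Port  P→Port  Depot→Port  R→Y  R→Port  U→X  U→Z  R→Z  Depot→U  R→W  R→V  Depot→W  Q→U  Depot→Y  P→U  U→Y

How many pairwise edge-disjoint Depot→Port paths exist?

Assign every edge capacity 1; by Menger, the answer equals the max flow.
Path Depot→Port (+1); total 1.
Path Depot→Q→Port (+1); total 2.
Path Depot→R→Port (+1); total 3.
Path Depot→U→Port (+1); total 4.
Path Depot→Y→Port (+1); total 5.
No residual Depot→Port path; max flow = 5.
Certifying cut of size 5: {Depot→Port, Depot→Q, Depot→R, Depot→U, Depot→Y}.

5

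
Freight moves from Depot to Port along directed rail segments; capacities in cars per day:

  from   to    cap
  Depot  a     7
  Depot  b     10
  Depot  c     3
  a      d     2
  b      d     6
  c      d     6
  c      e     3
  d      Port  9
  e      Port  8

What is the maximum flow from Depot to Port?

Augment Depot→a→d→Port: bottleneck 2, flow now 2.
Augment Depot→b→d→Port: bottleneck 6, flow now 8.
Augment Depot→c→d→Port: bottleneck 1, flow now 9.
Augment Depot→c→e→Port: bottleneck 2, flow now 11.
No augmenting path remains; maximum flow = 11.
In the residual graph, reachable from Depot: {Depot, a, b}.
Min-cut edges: Depot→c (3), a→d (2), b→d (6); capacity 3 + 2 + 6 = 11.
This cut is saturated, so no flow can exceed 11.

11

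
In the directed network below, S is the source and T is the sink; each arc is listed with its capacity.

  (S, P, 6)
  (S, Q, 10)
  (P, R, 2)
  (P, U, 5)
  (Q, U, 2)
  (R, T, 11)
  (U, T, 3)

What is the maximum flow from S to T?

Augment S→P→R→T: bottleneck 2, flow now 2.
Augment S→P→U→T: bottleneck 3, flow now 5.
No augmenting path remains; maximum flow = 5.
In the residual graph, reachable from S: {S, P, Q, U}.
Min-cut edges: P→R (2), U→T (3); capacity 2 + 3 = 5.
This cut is saturated, so no flow can exceed 5.

5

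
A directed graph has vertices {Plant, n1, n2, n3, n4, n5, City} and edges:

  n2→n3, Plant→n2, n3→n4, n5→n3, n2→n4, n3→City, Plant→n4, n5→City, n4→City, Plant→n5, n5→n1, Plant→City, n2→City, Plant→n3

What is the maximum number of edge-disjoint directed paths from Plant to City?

5

Assign every edge capacity 1; by Menger, the answer equals the max flow.
Path Plant→City (+1); total 1.
Path Plant→n2→City (+1); total 2.
Path Plant→n3→City (+1); total 3.
Path Plant→n4→City (+1); total 4.
Path Plant→n5→City (+1); total 5.
No residual Plant→City path; max flow = 5.
Certifying cut of size 5: {Plant→City, Plant→n2, Plant→n3, Plant→n4, Plant→n5}.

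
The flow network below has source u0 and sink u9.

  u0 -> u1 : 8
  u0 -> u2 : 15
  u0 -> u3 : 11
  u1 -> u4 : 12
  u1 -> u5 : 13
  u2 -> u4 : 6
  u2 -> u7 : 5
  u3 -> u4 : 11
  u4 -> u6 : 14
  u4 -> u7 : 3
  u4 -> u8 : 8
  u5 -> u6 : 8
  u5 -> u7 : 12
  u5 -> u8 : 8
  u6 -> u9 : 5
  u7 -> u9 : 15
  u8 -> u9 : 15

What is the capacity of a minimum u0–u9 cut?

Augment u0→u2→u7→u9: bottleneck 5, flow now 5.
Augment u0→u1→u4→u6→u9: bottleneck 5, flow now 10.
Augment u0→u1→u4→u7→u9: bottleneck 3, flow now 13.
Augment u0→u2→u4→u8→u9: bottleneck 6, flow now 19.
Augment u0→u3→u4→u8→u9: bottleneck 2, flow now 21.
Augment u0→u3→u4→u1→u5→u7→u9: bottleneck 7, flow now 28. (uses reverse residual edge)
Augment u0→u3→u4→u1→u5→u8→u9: bottleneck 1, flow now 29. (uses reverse residual edge)
No augmenting path remains; maximum flow = 29.
By max-flow min-cut, the minimum cut capacity equals the max flow.
In the residual graph, reachable from u0: {u0, u2, u3, u4, u6}.
Min-cut edges: u0→u1 (8), u2→u7 (5), u4→u7 (3), u4→u8 (8), u6→u9 (5); capacity 8 + 5 + 3 + 8 + 5 = 29.

29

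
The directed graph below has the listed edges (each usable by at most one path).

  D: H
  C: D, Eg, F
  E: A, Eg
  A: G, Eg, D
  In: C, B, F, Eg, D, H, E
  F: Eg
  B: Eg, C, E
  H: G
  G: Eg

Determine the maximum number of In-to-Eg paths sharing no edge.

Assign every edge capacity 1; by Menger, the answer equals the max flow.
Path In→Eg (+1); total 1.
Path In→B→Eg (+1); total 2.
Path In→C→Eg (+1); total 3.
Path In→E→Eg (+1); total 4.
Path In→F→Eg (+1); total 5.
Path In→H→G→Eg (+1); total 6.
No residual In→Eg path; max flow = 6.
Certifying cut of size 6: {H→G, In→B, In→C, In→E, In→Eg, In→F}.

6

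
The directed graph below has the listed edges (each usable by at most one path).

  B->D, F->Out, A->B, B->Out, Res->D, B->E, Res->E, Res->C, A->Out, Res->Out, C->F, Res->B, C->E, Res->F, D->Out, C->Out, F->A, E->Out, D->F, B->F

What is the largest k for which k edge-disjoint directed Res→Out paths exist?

Assign every edge capacity 1; by Menger, the answer equals the max flow.
Path Res→Out (+1); total 1.
Path Res→B→Out (+1); total 2.
Path Res→C→Out (+1); total 3.
Path Res→D→Out (+1); total 4.
Path Res→E→Out (+1); total 5.
Path Res→F→Out (+1); total 6.
No residual Res→Out path; max flow = 6.
Certifying cut of size 6: {Res→B, Res→C, Res→D, Res→E, Res→F, Res→Out}.

6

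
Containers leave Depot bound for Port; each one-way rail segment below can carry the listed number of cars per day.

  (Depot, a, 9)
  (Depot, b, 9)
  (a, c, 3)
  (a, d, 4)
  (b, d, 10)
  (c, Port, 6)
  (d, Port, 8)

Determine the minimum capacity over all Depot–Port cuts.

Augment Depot→a→c→Port: bottleneck 3, flow now 3.
Augment Depot→a→d→Port: bottleneck 4, flow now 7.
Augment Depot→b→d→Port: bottleneck 4, flow now 11.
No augmenting path remains; maximum flow = 11.
By max-flow min-cut, the minimum cut capacity equals the max flow.
In the residual graph, reachable from Depot: {Depot, a, b, d}.
Min-cut edges: a→c (3), d→Port (8); capacity 3 + 8 = 11.

11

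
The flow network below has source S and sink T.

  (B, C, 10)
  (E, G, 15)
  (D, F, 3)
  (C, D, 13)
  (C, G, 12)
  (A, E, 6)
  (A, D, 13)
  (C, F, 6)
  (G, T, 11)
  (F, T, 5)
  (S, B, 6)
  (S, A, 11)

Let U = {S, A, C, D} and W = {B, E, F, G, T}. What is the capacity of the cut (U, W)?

33

Edges leaving {S, A, C, D}: S→B (6), A→E (6), C→F (6), C→G (12), D→F (3).
Cut capacity = 6 + 6 + 6 + 12 + 3 = 33.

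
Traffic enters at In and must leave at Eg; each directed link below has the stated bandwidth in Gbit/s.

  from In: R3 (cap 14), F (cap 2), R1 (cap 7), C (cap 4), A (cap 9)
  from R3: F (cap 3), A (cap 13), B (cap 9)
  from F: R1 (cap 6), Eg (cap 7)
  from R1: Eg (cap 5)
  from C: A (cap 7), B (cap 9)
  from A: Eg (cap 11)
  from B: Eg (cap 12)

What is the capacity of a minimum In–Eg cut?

Augment In→F→Eg: bottleneck 2, flow now 2.
Augment In→R1→Eg: bottleneck 5, flow now 7.
Augment In→A→Eg: bottleneck 9, flow now 16.
Augment In→R3→F→Eg: bottleneck 3, flow now 19.
Augment In→R3→A→Eg: bottleneck 2, flow now 21.
Augment In→R3→B→Eg: bottleneck 9, flow now 30.
Augment In→C→B→Eg: bottleneck 3, flow now 33.
No augmenting path remains; maximum flow = 33.
By max-flow min-cut, the minimum cut capacity equals the max flow.
In the residual graph, reachable from In: {In, R3, R1, C, A, B}.
Min-cut edges: In→F (2), R3→F (3), R1→Eg (5), A→Eg (11), B→Eg (12); capacity 2 + 3 + 5 + 11 + 12 = 33.

33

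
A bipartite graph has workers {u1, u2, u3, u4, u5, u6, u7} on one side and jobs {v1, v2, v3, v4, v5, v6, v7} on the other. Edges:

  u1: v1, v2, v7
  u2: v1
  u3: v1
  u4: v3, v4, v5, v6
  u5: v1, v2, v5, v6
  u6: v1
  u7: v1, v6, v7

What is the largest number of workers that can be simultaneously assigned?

5

Unit-capacity flow: source→left, listed edges, right→sink; max matching = max flow.
Augmenting path u1→v1 (+1); matched 1.
Augmenting path u4→v3 (+1); matched 2.
Augmenting path u5→v2 (+1); matched 3.
Augmenting path u7→v6 (+1); matched 4.
Augmenting path u2→v1→u1→v7 (+1); matched 5.
No augmenting path remains; maximum matching = 5.
König certificate: {u1, u4, u5, u7, v1} is a vertex cover of size 5 (every listed pair touches it), so no matching can be larger.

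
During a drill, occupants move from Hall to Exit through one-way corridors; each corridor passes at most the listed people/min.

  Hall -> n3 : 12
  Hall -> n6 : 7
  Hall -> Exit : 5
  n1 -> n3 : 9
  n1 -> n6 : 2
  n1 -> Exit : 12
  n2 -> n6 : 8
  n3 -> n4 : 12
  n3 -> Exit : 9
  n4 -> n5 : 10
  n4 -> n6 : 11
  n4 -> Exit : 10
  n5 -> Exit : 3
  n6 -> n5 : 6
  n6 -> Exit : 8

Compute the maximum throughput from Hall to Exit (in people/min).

Augment Hall→Exit: bottleneck 5, flow now 5.
Augment Hall→n3→Exit: bottleneck 9, flow now 14.
Augment Hall→n6→Exit: bottleneck 7, flow now 21.
Augment Hall→n3→n4→Exit: bottleneck 3, flow now 24.
No augmenting path remains; maximum flow = 24.
In the residual graph, reachable from Hall: {Hall}.
Min-cut edges: Hall→n3 (12), Hall→n6 (7), Hall→Exit (5); capacity 12 + 7 + 5 = 24.
This cut is saturated, so no flow can exceed 24.

24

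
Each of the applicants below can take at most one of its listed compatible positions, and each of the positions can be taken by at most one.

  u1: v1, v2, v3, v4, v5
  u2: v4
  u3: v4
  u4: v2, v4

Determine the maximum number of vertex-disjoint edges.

Unit-capacity flow: source→left, listed edges, right→sink; max matching = max flow.
Augmenting path u1→v1 (+1); matched 1.
Augmenting path u2→v4 (+1); matched 2.
Augmenting path u4→v2 (+1); matched 3.
No augmenting path remains; maximum matching = 3.
König certificate: {u1, u4, v4} is a vertex cover of size 3 (every listed pair touches it), so no matching can be larger.

3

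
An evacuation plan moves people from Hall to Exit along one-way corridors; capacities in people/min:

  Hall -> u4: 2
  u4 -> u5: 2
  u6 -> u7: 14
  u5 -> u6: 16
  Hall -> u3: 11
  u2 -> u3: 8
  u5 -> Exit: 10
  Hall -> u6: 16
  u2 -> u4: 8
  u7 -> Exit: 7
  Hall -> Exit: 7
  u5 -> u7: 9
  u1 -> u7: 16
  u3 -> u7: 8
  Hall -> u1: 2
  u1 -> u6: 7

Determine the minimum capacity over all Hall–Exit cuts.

Augment Hall→Exit: bottleneck 7, flow now 7.
Augment Hall→u1→u7→Exit: bottleneck 2, flow now 9.
Augment Hall→u3→u7→Exit: bottleneck 5, flow now 14.
Augment Hall→u4→u5→Exit: bottleneck 2, flow now 16.
No augmenting path remains; maximum flow = 16.
By max-flow min-cut, the minimum cut capacity equals the max flow.
In the residual graph, reachable from Hall: {Hall, u1, u3, u6, u7}.
Min-cut edges: Hall→u4 (2), Hall→Exit (7), u7→Exit (7); capacity 2 + 7 + 7 = 16.

16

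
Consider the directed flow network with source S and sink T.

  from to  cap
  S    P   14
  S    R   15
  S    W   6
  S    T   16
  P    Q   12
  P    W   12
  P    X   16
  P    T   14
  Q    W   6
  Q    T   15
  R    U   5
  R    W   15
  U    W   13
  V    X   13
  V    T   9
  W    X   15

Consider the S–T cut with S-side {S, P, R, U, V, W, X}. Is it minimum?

No — its capacity is 51, but the minimum cut has capacity 30.

Given cut capacity: 16 + 12 + 14 + 9 = 51.
Augment S→T: bottleneck 16, flow now 16.
Augment S→P→T: bottleneck 14, flow now 30.
No augmenting path remains; maximum flow = 30.
In the residual graph, reachable from S: {S, R, U, W, X}.
Min-cut edges: S→P (14), S→T (16); capacity 14 + 16 = 30.
Cut capacity 51 exceeds the max flow 30, so it is not minimum.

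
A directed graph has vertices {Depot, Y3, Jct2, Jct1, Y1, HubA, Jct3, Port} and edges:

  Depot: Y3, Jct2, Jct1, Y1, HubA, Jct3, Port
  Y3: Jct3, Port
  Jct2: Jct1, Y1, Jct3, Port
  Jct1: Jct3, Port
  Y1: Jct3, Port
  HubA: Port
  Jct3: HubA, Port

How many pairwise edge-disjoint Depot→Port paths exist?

7

Assign every edge capacity 1; by Menger, the answer equals the max flow.
Path Depot→Port (+1); total 1.
Path Depot→Y3→Port (+1); total 2.
Path Depot→Jct2→Port (+1); total 3.
Path Depot→Jct1→Port (+1); total 4.
Path Depot→Y1→Port (+1); total 5.
Path Depot→HubA→Port (+1); total 6.
Path Depot→Jct3→Port (+1); total 7.
No residual Depot→Port path; max flow = 7.
Certifying cut of size 7: {Depot→HubA, Depot→Jct1, Depot→Jct2, Depot→Jct3, Depot→Port, Depot→Y1, Depot→Y3}.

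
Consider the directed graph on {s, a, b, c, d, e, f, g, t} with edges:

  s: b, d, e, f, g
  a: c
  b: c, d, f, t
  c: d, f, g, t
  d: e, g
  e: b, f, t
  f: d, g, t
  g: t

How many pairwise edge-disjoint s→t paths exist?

Assign every edge capacity 1; by Menger, the answer equals the max flow.
Path s→b→t (+1); total 1.
Path s→e→t (+1); total 2.
Path s→f→t (+1); total 3.
Path s→g→t (+1); total 4.
Path s→d→e→b→c→t (+1); total 5.
No residual s→t path; max flow = 5.
Certifying cut of size 5: {s→b, s→d, s→e, s→f, s→g}.

5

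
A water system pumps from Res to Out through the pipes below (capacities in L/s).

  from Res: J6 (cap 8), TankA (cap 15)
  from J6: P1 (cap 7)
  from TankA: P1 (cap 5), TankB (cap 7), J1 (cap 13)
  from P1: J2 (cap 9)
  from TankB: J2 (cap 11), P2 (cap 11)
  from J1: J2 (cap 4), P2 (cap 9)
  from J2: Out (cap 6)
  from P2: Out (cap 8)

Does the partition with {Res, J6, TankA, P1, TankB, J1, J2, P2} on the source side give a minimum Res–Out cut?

Given cut capacity: 6 + 8 = 14.
Augment Res→J6→P1→J2→Out: bottleneck 6, flow now 6.
Augment Res→TankA→TankB→P2→Out: bottleneck 7, flow now 13.
Augment Res→TankA→J1→P2→Out: bottleneck 1, flow now 14.
No augmenting path remains; maximum flow = 14.
Cut capacity 14 equals the max flow, so it is a minimum cut.

Yes — it is a minimum cut (capacity 14).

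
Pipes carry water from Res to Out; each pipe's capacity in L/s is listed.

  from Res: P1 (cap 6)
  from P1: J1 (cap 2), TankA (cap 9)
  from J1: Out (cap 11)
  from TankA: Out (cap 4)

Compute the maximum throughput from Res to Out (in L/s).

Augment Res→P1→J1→Out: bottleneck 2, flow now 2.
Augment Res→P1→TankA→Out: bottleneck 4, flow now 6.
No augmenting path remains; maximum flow = 6.
In the residual graph, reachable from Res: {Res}.
Min-cut edges: Res→P1 (6); capacity 6 = 6.
This cut is saturated, so no flow can exceed 6.

6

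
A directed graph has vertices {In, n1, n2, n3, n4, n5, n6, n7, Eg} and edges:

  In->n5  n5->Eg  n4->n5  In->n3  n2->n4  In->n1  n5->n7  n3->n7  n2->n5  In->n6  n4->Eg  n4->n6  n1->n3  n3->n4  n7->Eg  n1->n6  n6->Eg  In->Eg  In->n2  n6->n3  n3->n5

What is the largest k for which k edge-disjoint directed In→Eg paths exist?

Assign every edge capacity 1; by Menger, the answer equals the max flow.
Path In→Eg (+1); total 1.
Path In→n5→Eg (+1); total 2.
Path In→n6→Eg (+1); total 3.
Path In→n2→n4→Eg (+1); total 4.
Path In→n3→n7→Eg (+1); total 5.
No residual In→Eg path; max flow = 5.
Certifying cut of size 5: {In→Eg, n4→Eg, n5→Eg, n6→Eg, n7→Eg}.

5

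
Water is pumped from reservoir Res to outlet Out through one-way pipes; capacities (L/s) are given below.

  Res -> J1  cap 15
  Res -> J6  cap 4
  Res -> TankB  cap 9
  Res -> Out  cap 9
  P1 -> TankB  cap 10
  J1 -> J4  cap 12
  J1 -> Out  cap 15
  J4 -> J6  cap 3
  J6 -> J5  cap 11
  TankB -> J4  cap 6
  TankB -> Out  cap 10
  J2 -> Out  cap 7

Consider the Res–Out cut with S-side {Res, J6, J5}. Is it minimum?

Yes — it is a minimum cut (capacity 33).

Given cut capacity: 15 + 9 + 9 = 33.
Augment Res→Out: bottleneck 9, flow now 9.
Augment Res→J1→Out: bottleneck 15, flow now 24.
Augment Res→TankB→Out: bottleneck 9, flow now 33.
No augmenting path remains; maximum flow = 33.
Cut capacity 33 equals the max flow, so it is a minimum cut.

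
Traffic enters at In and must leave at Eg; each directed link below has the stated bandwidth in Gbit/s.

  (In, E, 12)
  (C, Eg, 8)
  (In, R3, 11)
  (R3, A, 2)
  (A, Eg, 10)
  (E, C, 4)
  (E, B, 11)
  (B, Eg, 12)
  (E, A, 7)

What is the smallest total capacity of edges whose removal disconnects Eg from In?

14

Augment In→R3→A→Eg: bottleneck 2, flow now 2.
Augment In→E→B→Eg: bottleneck 11, flow now 13.
Augment In→E→C→Eg: bottleneck 1, flow now 14.
No augmenting path remains; maximum flow = 14.
By max-flow min-cut, the minimum cut capacity equals the max flow.
In the residual graph, reachable from In: {In, R3}.
Min-cut edges: In→E (12), R3→A (2); capacity 12 + 2 = 14.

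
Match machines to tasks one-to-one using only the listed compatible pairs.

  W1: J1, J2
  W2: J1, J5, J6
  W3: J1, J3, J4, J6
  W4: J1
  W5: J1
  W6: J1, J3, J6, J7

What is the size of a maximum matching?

5

Unit-capacity flow: source→left, listed edges, right→sink; max matching = max flow.
Augmenting path W1→J1 (+1); matched 1.
Augmenting path W2→J5 (+1); matched 2.
Augmenting path W3→J3 (+1); matched 3.
Augmenting path W6→J6 (+1); matched 4.
Augmenting path W4→J1→W1→J2 (+1); matched 5.
No augmenting path remains; maximum matching = 5.
König certificate: {W1, W2, W3, W6, J1} is a vertex cover of size 5 (every listed pair touches it), so no matching can be larger.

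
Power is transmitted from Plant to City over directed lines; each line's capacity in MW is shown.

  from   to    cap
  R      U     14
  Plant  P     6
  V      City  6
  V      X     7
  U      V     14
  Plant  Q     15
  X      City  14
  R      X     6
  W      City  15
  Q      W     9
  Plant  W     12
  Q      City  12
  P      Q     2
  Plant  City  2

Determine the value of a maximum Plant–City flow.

Augment Plant→City: bottleneck 2, flow now 2.
Augment Plant→Q→City: bottleneck 12, flow now 14.
Augment Plant→W→City: bottleneck 12, flow now 26.
Augment Plant→Q→W→City: bottleneck 3, flow now 29.
No augmenting path remains; maximum flow = 29.
In the residual graph, reachable from Plant: {Plant, P, Q, W}.
Min-cut edges: Plant→City (2), Q→City (12), W→City (15); capacity 2 + 12 + 15 = 29.
This cut is saturated, so no flow can exceed 29.

29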